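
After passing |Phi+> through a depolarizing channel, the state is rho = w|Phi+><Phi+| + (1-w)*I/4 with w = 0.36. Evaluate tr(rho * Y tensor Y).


|Phi+> = (|00> + |11>)/sqrt(2)
For the pure Bell state, <Y_A Y_B> = -1 (Bell-state Pauli correlator).
The maximally-mixed part I/4 has tr(I/4 * P tensor P) = 0 for any traceless Pauli P.
So <Y_A Y_B>_rho = w * (-1) + (1 - w) * 0
= 0.36 * (-1)
= -0.3600

-0.3600


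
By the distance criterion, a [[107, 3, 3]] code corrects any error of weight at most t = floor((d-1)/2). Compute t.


Code parameters: [[107, 3, 3]], distance d = 3.
Number of correctable errors = floor((d-1)/2)
= floor((3 - 1)/2)
= floor(2/2)
= 1

1


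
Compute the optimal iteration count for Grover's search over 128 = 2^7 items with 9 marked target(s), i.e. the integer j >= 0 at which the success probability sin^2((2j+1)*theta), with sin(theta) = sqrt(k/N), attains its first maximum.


After j Grover iterations the success probability is P(j) = sin^2((2j+1)*theta), where sin(theta) = sqrt(k/N).
N = 2^7 = 128, k = 9
sin(theta) = sqrt(k/N) = 0.2651650429
theta = arcsin(sqrt(k/N)) = 0.2683750886 rad
P(j) reaches its first maximum when (2j+1)*theta is as close as possible to pi/2, i.e. j = round(pi/(4*theta) - 1/2).
pi/(4*theta) - 1/2 = 2.4265
(For comparison, the common estimate pi/4 * sqrt(N/k) = 2.9619; the exact maximiser is used here.)
Optimal iterations = 2

2


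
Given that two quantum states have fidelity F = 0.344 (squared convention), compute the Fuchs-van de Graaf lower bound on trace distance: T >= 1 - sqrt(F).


Fuchs-van de Graaf (squared-fidelity convention): 1 - sqrt(F) <= T <= sqrt(1 - F).
Lower bound: T >= 1 - sqrt(F)
sqrt(F) = sqrt(0.344) = 0.5865
T >= 1 - 0.5865
T >= 0.4135

0.4135


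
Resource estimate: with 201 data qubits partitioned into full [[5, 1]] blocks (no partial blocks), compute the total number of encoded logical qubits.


Each code block uses 5 physical qubits for 1 logical qubit(s).
Number of complete blocks = floor(201 / 5) = 40
Logical qubits = 40 * 1
= 40

40


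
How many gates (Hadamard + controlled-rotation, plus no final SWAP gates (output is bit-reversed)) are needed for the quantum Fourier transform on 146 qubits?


Hadamard gates: 146
Controlled rotations: n*(n-1)/2 = 146*145/2 = 10585
SWAP gates: 0 (omitted)
Total = 146 + 10585
= 10731

10731


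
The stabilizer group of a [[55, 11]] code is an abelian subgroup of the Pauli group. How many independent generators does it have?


For an [[n,k]] stabilizer code:
Number of stabilizer generators = n - k
= 55 - 11
= 44

44


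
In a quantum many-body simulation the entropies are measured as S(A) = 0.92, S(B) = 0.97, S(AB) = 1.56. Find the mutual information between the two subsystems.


I(A:B) = S(A) + S(B) - S(AB)
= 0.92 + 0.97 - 1.56
= 0.3300

0.3300


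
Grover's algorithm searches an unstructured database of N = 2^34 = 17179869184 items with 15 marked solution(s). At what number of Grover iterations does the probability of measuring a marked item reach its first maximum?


After j Grover iterations the success probability is P(j) = sin^2((2j+1)*theta), where sin(theta) = sqrt(k/N).
N = 2^34 = 17179869184, k = 15
sin(theta) = sqrt(k/N) = 2.954851796e-05
theta = arcsin(sqrt(k/N)) = 2.954851797e-05 rad
P(j) reaches its first maximum when (2j+1)*theta is as close as possible to pi/2, i.e. j = round(pi/(4*theta) - 1/2).
pi/(4*theta) - 1/2 = 26579.4511
(For comparison, the common estimate pi/4 * sqrt(N/k) = 26579.9511; the exact maximiser is used here.)
Optimal iterations = 26579

26579


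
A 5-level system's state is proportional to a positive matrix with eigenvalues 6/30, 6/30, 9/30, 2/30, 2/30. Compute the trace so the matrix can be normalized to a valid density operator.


tr(M) = sum of eigenvalues
= 6/30 + 6/30 + 9/30 + 2/30 + 2/30
= 25/30
= 0.8333

0.8333


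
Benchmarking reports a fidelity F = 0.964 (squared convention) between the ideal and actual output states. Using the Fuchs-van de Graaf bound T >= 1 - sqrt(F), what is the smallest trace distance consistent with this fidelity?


Fuchs-van de Graaf (squared-fidelity convention): 1 - sqrt(F) <= T <= sqrt(1 - F).
Lower bound: T >= 1 - sqrt(F)
sqrt(F) = sqrt(0.964) = 0.9818
T >= 1 - 0.9818
T >= 0.0182

0.0182


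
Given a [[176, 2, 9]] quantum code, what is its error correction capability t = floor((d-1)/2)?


Code parameters: [[176, 2, 9]], distance d = 9.
Number of correctable errors = floor((d-1)/2)
= floor((9 - 1)/2)
= floor(8/2)
= 4

4


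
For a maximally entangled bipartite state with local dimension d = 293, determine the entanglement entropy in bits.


For a maximally entangled state in d x d:
S = log2(d) = log2(293)
= 8.1948

8.1948


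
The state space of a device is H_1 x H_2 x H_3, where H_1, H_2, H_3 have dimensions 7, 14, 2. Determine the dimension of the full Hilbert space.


dim(H_1 x H_2 x H_3) = 7 * 14 * 2
= 98 * 2
= 196

196


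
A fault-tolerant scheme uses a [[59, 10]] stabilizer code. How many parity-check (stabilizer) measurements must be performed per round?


For an [[n,k]] stabilizer code:
Number of stabilizer generators = n - k
= 59 - 10
= 49

49


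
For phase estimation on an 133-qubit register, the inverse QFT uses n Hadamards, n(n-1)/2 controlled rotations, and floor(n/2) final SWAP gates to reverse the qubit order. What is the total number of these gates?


Hadamard gates: 133
Controlled rotations: n*(n-1)/2 = 133*132/2 = 8778
SWAP gates: floor(n/2) = floor(133/2) = 66
Total = 133 + 8778 + 66
= 8977

8977


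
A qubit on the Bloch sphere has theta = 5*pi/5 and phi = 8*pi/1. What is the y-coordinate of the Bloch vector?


theta = 3.1416, phi = 25.1327
r_y = sin(theta)*sin(phi) = 0.0000 * 0.0000
r_y = 0.0000

0.0000


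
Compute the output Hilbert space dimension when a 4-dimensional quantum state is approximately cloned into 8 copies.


Output space = H^(tensor 8) where dim(H) = 4
dim = 4^8
= 16 (after 2 factors)
= 64 (after 3 factors)
= 256 (after 4 factors)
= 1024 (after 5 factors)
= 4096 (after 6 factors)
= 16384 (after 7 factors)
= 65536 (after 8 factors)
= 65536

65536


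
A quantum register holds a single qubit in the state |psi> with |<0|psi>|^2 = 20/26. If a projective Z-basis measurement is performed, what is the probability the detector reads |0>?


|alpha|^2 = 20/26 = 0.7692
|beta|^2 = 1 - 20/26 = 6/26 = 0.2308
P(|0>) = |alpha|^2 = 0.7692

0.7692


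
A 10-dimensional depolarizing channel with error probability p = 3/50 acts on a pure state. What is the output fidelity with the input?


F = (1-p) + p/d
= (1 - 0.0600) + 0.0600/10
= 0.9400 + 0.0060
= 0.9460

0.9460


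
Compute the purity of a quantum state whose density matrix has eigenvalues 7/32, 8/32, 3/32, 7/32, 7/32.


tr(rho^2) = sum of eigenvalues squared
= (7/32)^2 + (8/32)^2 + (3/32)^2 + (7/32)^2 + (7/32)^2
= (49 + 64 + 9 + 49 + 49) / 1024
= 220/1024
= 0.2148

0.2148


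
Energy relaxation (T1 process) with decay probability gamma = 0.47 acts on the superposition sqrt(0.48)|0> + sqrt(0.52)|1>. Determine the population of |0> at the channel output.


For amplitude damping with parameter gamma on state sqrt(a)|0> + sqrt(b)|1>:
alpha^2 = 0.48, beta^2 = 0.52
P(|0>) = alpha^2 + gamma * beta^2
= 0.48 + 0.47 * 0.52
= 0.48 + 0.2444
= 0.7244

0.7244


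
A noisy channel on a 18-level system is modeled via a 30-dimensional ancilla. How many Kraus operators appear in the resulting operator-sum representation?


Tracing out the environment in an orthonormal basis {|i>_E} gives Kraus operators K_i = <i|_E U |0>_E.
Number of Kraus operators = dim(H_env) = d_env
= 30

30


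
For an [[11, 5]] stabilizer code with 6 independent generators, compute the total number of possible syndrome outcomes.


Each stabilizer generator gives a binary (+1 or -1) measurement outcome.
With 6 independent generators:
Total syndromes = 2^6
= 64

64


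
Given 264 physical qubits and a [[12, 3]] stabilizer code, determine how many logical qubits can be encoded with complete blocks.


Each code block uses 12 physical qubits for 3 logical qubit(s).
Number of complete blocks = floor(264 / 12) = 22
Logical qubits = 22 * 3
= 66

66


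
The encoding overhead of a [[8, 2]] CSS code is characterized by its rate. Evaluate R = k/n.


Code rate R = k/n
= 2/8
= 0.2500

0.2500


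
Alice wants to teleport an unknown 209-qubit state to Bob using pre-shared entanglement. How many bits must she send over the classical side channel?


Quantum teleportation requires 2 classical bits per qubit teleported.
209 qubit(s) -> 2 * 209 = 418 classical bits

418


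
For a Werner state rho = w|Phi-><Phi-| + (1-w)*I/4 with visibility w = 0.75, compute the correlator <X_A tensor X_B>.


|Phi-> = (|00> - |11>)/sqrt(2)
For the pure Bell state, <X_A X_B> = -1 (Bell-state Pauli correlator).
The maximally-mixed part I/4 has tr(I/4 * P tensor P) = 0 for any traceless Pauli P.
So <X_A X_B>_rho = w * (-1) + (1 - w) * 0
= 0.75 * (-1)
= -0.7500

-0.7500


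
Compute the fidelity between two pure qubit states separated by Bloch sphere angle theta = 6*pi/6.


For states separated by angle theta on Bloch sphere:
F = cos^2(theta/2)
theta = 6*pi/6 = 3.1416
theta/2 = 1.5708
cos(theta/2) = 0.0000
F = 0.0000

0.0000


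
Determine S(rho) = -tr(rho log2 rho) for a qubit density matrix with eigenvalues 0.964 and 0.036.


S = -p*log2(p) - (1-p)*log2(1-p)
p = 0.9640, 1-p = 0.0360
= -0.9640 * log2(0.9640) - 0.0360 * log2(0.0360)
= -(-0.0510) - (-0.1727)
= 0.2236

0.2236


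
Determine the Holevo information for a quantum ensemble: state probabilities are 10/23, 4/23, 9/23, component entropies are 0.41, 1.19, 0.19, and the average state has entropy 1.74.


chi = S(rho) - sum_i p_i * S(rho_i)
Weighted entropy = 10/23 * 0.41 + 4/23 * 1.19 + 9/23 * 0.19
= 0.4596
chi = 1.74 - 0.4596
= 1.2804

1.2804


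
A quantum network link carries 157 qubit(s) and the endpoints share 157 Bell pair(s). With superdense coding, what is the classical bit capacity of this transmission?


Superdense coding allows 2 classical bits per shared entangled pair.
157 pair(s) -> 2 * 157 = 314 classical bits

314


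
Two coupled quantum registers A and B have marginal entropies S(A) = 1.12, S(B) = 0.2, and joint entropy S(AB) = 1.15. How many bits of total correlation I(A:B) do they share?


I(A:B) = S(A) + S(B) - S(AB)
= 1.12 + 0.2 - 1.15
= 0.1700

0.1700


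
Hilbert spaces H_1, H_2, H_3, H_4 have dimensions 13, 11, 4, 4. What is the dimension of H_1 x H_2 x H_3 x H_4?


dim(H_1 x H_2 x H_3 x H_4) = 13 * 11 * 4 * 4
= 143 * 4 * 4
= 572 * 4
= 2288

2288


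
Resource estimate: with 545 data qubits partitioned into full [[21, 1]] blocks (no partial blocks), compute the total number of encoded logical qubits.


Each code block uses 21 physical qubits for 1 logical qubit(s).
Number of complete blocks = floor(545 / 21) = 25
Logical qubits = 25 * 1
= 25

25


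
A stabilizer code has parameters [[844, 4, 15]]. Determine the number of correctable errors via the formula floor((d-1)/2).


Code parameters: [[844, 4, 15]], distance d = 15.
Number of correctable errors = floor((d-1)/2)
= floor((15 - 1)/2)
= floor(14/2)
= 7

7


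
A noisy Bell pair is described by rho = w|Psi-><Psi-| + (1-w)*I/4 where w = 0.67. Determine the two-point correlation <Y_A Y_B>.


|Psi-> = (|01> - |10>)/sqrt(2)
For the pure Bell state, <Y_A Y_B> = -1 (Bell-state Pauli correlator).
The maximally-mixed part I/4 has tr(I/4 * P tensor P) = 0 for any traceless Pauli P.
So <Y_A Y_B>_rho = w * (-1) + (1 - w) * 0
= 0.67 * (-1)
= -0.6700

-0.6700


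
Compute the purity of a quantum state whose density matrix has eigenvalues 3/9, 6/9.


tr(rho^2) = sum of eigenvalues squared
= (3/9)^2 + (6/9)^2
= (9 + 36) / 81
= 45/81
= 0.5556

0.5556


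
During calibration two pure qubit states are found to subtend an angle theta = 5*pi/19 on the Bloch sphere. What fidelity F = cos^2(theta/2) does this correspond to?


For states separated by angle theta on Bloch sphere:
F = cos^2(theta/2)
theta = 5*pi/19 = 0.8267
theta/2 = 0.4134
cos(theta/2) = 0.9158
F = 0.8386

0.8386


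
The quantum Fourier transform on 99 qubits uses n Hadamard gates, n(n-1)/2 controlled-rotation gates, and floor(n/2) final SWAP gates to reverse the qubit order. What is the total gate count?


Hadamard gates: 99
Controlled rotations: n*(n-1)/2 = 99*98/2 = 4851
SWAP gates: floor(n/2) = floor(99/2) = 49
Total = 99 + 4851 + 49
= 4999

4999


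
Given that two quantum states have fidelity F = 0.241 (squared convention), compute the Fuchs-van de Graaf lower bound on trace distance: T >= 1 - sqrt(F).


Fuchs-van de Graaf (squared-fidelity convention): 1 - sqrt(F) <= T <= sqrt(1 - F).
Lower bound: T >= 1 - sqrt(F)
sqrt(F) = sqrt(0.241) = 0.4909
T >= 1 - 0.4909
T >= 0.5091

0.5091


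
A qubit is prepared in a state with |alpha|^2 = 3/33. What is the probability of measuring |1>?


|alpha|^2 = 3/33 = 0.0909
|beta|^2 = 1 - 3/33 = 30/33 = 0.9091
P(|1>) = |beta|^2 = 0.9091

0.9091


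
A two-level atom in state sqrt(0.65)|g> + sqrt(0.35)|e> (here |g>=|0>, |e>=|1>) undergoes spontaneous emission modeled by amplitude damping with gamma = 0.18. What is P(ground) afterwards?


For amplitude damping with parameter gamma on state sqrt(a)|0> + sqrt(b)|1>:
alpha^2 = 0.65, beta^2 = 0.35
P(|0>) = alpha^2 + gamma * beta^2
= 0.65 + 0.18 * 0.35
= 0.65 + 0.0630
= 0.7130

0.7130


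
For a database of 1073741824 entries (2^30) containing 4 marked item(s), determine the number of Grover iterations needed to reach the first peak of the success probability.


After j Grover iterations the success probability is P(j) = sin^2((2j+1)*theta), where sin(theta) = sqrt(k/N).
N = 2^30 = 1073741824, k = 4
sin(theta) = sqrt(k/N) = 6.103515625e-05
theta = arcsin(sqrt(k/N)) = 6.103515629e-05 rad
P(j) reaches its first maximum when (2j+1)*theta is as close as possible to pi/2, i.e. j = round(pi/(4*theta) - 1/2).
pi/(4*theta) - 1/2 = 12867.4635
(For comparison, the common estimate pi/4 * sqrt(N/k) = 12867.9635; the exact maximiser is used here.)
Optimal iterations = 12867

12867


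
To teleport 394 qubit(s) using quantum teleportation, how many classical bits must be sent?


Quantum teleportation requires 2 classical bits per qubit teleported.
394 qubit(s) -> 2 * 394 = 788 classical bits

788


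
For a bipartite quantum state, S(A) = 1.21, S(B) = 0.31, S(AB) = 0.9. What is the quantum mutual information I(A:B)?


I(A:B) = S(A) + S(B) - S(AB)
= 1.21 + 0.31 - 0.9
= 0.6200

0.6200


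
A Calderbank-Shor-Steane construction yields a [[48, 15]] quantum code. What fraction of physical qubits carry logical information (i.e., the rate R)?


Code rate R = k/n
= 15/48
= 0.3125

0.3125


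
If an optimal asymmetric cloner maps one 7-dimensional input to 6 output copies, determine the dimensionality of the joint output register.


Output space = H^(tensor 6) where dim(H) = 7
dim = 7^6
= 49 (after 2 factors)
= 343 (after 3 factors)
= 2401 (after 4 factors)
= 16807 (after 5 factors)
= 117649 (after 6 factors)
= 117649

117649


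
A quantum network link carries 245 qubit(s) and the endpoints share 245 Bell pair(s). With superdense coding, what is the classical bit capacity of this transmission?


Superdense coding allows 2 classical bits per shared entangled pair.
245 pair(s) -> 2 * 245 = 490 classical bits

490


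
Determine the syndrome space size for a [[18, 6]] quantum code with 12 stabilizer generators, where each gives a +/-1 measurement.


Each stabilizer generator gives a binary (+1 or -1) measurement outcome.
With 12 independent generators:
Total syndromes = 2^12
= 4096

4096


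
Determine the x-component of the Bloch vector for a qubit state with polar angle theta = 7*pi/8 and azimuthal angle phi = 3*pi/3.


theta = 2.7489, phi = 3.1416
r_x = sin(theta)*cos(phi) = 0.3827 * -1.0000
r_x = -0.3827

-0.3827


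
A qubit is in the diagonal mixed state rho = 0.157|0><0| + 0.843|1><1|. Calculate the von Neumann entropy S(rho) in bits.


S = -p*log2(p) - (1-p)*log2(1-p)
p = 0.1570, 1-p = 0.8430
= -0.1570 * log2(0.1570) - 0.8430 * log2(0.8430)
= -(-0.4194) - (-0.2077)
= 0.6271

0.6271


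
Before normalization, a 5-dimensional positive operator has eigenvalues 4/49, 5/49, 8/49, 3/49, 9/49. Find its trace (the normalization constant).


tr(M) = sum of eigenvalues
= 4/49 + 5/49 + 8/49 + 3/49 + 9/49
= 29/49
= 0.5918

0.5918


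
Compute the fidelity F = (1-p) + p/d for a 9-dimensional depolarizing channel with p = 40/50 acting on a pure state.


F = (1-p) + p/d
= (1 - 0.8000) + 0.8000/9
= 0.2000 + 0.0889
= 0.2889

0.2889


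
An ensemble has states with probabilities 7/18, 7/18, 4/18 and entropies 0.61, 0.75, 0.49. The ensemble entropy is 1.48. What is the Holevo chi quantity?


chi = S(rho) - sum_i p_i * S(rho_i)
Weighted entropy = 7/18 * 0.61 + 7/18 * 0.75 + 4/18 * 0.49
= 0.6378
chi = 1.48 - 0.6378
= 0.8422

0.8422


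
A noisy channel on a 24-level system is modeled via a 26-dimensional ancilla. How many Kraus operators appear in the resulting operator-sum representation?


Tracing out the environment in an orthonormal basis {|i>_E} gives Kraus operators K_i = <i|_E U |0>_E.
Number of Kraus operators = dim(H_env) = d_env
= 26

26


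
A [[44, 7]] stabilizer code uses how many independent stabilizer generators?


For an [[n,k]] stabilizer code:
Number of stabilizer generators = n - k
= 44 - 7
= 37

37


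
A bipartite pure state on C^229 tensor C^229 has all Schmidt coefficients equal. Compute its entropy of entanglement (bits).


For a maximally entangled state in d x d:
S = log2(d) = log2(229)
= 7.8392

7.8392


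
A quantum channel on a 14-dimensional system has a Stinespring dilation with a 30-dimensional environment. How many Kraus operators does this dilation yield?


Tracing out the environment in an orthonormal basis {|i>_E} gives Kraus operators K_i = <i|_E U |0>_E.
Number of Kraus operators = dim(H_env) = d_env
= 30

30


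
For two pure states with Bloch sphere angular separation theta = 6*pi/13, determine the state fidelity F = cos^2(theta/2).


For states separated by angle theta on Bloch sphere:
F = cos^2(theta/2)
theta = 6*pi/13 = 1.4500
theta/2 = 0.7250
cos(theta/2) = 0.7485
F = 0.5603

0.5603


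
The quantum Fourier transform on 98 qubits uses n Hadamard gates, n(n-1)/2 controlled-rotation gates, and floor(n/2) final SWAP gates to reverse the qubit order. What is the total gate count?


Hadamard gates: 98
Controlled rotations: n*(n-1)/2 = 98*97/2 = 4753
SWAP gates: floor(n/2) = floor(98/2) = 49
Total = 98 + 4753 + 49
= 4900

4900


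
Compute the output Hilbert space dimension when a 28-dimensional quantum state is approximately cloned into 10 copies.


Output space = H^(tensor 10) where dim(H) = 28
dim = 28^10
= 784 (after 2 factors)
= 21952 (after 3 factors)
= 614656 (after 4 factors)
= 17210368 (after 5 factors)
= 481890304 (after 6 factors)
= 13492928512 (after 7 factors)
= 377801998336 (after 8 factors)
= 10578455953408 (after 9 factors)
= 296196766695424 (after 10 factors)
= 296196766695424

296196766695424


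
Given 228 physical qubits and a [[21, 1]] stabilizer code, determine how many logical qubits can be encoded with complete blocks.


Each code block uses 21 physical qubits for 1 logical qubit(s).
Number of complete blocks = floor(228 / 21) = 10
Logical qubits = 10 * 1
= 10

10


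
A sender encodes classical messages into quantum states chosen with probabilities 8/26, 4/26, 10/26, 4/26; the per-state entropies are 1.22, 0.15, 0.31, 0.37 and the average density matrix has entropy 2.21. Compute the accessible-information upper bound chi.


chi = S(rho) - sum_i p_i * S(rho_i)
Weighted entropy = 8/26 * 1.22 + 4/26 * 0.15 + 10/26 * 0.31 + 4/26 * 0.37
= 0.5746
chi = 2.21 - 0.5746
= 1.6354

1.6354


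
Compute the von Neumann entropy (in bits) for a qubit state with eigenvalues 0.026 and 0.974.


S = -p*log2(p) - (1-p)*log2(1-p)
p = 0.0260, 1-p = 0.9740
= -0.0260 * log2(0.0260) - 0.9740 * log2(0.9740)
= -(-0.1369) - (-0.0370)
= 0.1739

0.1739


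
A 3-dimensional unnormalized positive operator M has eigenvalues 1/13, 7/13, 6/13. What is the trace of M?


tr(M) = sum of eigenvalues
= 1/13 + 7/13 + 6/13
= 14/13
= 1.0769

1.0769


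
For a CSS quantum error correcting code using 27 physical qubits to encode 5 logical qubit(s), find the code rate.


Code rate R = k/n
= 5/27
= 0.1852

0.1852


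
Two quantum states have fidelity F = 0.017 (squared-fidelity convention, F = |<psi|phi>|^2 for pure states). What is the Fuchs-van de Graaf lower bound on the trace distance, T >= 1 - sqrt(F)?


Fuchs-van de Graaf (squared-fidelity convention): 1 - sqrt(F) <= T <= sqrt(1 - F).
Lower bound: T >= 1 - sqrt(F)
sqrt(F) = sqrt(0.017) = 0.1304
T >= 1 - 0.1304
T >= 0.8696

0.8696


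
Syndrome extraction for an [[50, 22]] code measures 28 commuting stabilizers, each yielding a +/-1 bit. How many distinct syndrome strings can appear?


Each stabilizer generator gives a binary (+1 or -1) measurement outcome.
With 28 independent generators:
Total syndromes = 2^28
= 268435456

268435456


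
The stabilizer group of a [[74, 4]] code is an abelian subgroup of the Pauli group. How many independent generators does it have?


For an [[n,k]] stabilizer code:
Number of stabilizer generators = n - k
= 74 - 4
= 70

70


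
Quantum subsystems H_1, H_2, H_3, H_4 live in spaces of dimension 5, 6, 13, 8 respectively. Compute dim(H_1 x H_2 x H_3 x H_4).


dim(H_1 x H_2 x H_3 x H_4) = 5 * 6 * 13 * 8
= 30 * 13 * 8
= 390 * 8
= 3120

3120


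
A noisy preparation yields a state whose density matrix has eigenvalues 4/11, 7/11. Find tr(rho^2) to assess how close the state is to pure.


tr(rho^2) = sum of eigenvalues squared
= (4/11)^2 + (7/11)^2
= (16 + 49) / 121
= 65/121
= 0.5372

0.5372


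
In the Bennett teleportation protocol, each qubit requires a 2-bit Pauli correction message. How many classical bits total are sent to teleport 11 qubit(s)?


Quantum teleportation requires 2 classical bits per qubit teleported.
11 qubit(s) -> 2 * 11 = 22 classical bits

22


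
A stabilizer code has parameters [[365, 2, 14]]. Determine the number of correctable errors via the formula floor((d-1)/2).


Code parameters: [[365, 2, 14]], distance d = 14.
Number of correctable errors = floor((d-1)/2)
= floor((14 - 1)/2)
= floor(13/2)
= 6

6


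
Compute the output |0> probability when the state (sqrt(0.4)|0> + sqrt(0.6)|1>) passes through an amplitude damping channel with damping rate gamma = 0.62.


For amplitude damping with parameter gamma on state sqrt(a)|0> + sqrt(b)|1>:
alpha^2 = 0.4, beta^2 = 0.6
P(|0>) = alpha^2 + gamma * beta^2
= 0.4 + 0.62 * 0.6
= 0.4 + 0.3720
= 0.7720

0.7720


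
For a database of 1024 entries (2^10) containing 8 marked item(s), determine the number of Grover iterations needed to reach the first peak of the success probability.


After j Grover iterations the success probability is P(j) = sin^2((2j+1)*theta), where sin(theta) = sqrt(k/N).
N = 2^10 = 1024, k = 8
sin(theta) = sqrt(k/N) = 0.08838834765
theta = arcsin(sqrt(k/N)) = 0.08850384314 rad
P(j) reaches its first maximum when (2j+1)*theta is as close as possible to pi/2, i.e. j = round(pi/(4*theta) - 1/2).
pi/(4*theta) - 1/2 = 8.3742
(For comparison, the common estimate pi/4 * sqrt(N/k) = 8.8858; the exact maximiser is used here.)
Optimal iterations = 8

8


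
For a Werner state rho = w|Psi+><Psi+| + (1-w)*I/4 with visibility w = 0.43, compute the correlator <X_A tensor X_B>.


|Psi+> = (|01> + |10>)/sqrt(2)
For the pure Bell state, <X_A X_B> = +1 (Bell-state Pauli correlator).
The maximally-mixed part I/4 has tr(I/4 * P tensor P) = 0 for any traceless Pauli P.
So <X_A X_B>_rho = w * (+1) + (1 - w) * 0
= 0.43 * (+1)
= 0.4300

0.4300


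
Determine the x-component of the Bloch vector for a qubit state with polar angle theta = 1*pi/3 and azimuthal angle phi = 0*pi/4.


theta = 1.0472, phi = 0.0000
r_x = sin(theta)*cos(phi) = 0.8660 * 1.0000
r_x = 0.8660

0.8660


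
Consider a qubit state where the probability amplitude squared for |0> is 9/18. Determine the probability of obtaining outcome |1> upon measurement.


|alpha|^2 = 9/18 = 0.5000
|beta|^2 = 1 - 9/18 = 9/18 = 0.5000
P(|1>) = |beta|^2 = 0.5000

0.5000


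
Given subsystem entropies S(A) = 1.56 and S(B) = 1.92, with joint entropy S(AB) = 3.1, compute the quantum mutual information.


I(A:B) = S(A) + S(B) - S(AB)
= 1.56 + 1.92 - 3.1
= 0.3800

0.3800


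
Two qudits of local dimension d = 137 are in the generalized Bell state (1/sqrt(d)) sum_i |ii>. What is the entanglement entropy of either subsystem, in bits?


For a maximally entangled state in d x d:
S = log2(d) = log2(137)
= 7.0980

7.0980


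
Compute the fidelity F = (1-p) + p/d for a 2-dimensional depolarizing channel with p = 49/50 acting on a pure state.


F = (1-p) + p/d
= (1 - 0.9800) + 0.9800/2
= 0.0200 + 0.4900
= 0.5100

0.5100


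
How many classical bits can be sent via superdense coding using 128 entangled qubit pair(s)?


Superdense coding allows 2 classical bits per shared entangled pair.
128 pair(s) -> 2 * 128 = 256 classical bits

256


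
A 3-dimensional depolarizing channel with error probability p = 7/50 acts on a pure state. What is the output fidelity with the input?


F = (1-p) + p/d
= (1 - 0.1400) + 0.1400/3
= 0.8600 + 0.0467
= 0.9067

0.9067


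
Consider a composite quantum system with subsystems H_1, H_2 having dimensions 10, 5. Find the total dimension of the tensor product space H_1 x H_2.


dim(H_1 x H_2) = 10 * 5
= 50

50


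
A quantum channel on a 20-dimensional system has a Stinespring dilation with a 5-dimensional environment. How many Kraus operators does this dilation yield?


Tracing out the environment in an orthonormal basis {|i>_E} gives Kraus operators K_i = <i|_E U |0>_E.
Number of Kraus operators = dim(H_env) = d_env
= 5

5


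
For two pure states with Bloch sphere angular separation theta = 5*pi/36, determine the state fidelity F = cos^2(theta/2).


For states separated by angle theta on Bloch sphere:
F = cos^2(theta/2)
theta = 5*pi/36 = 0.4363
theta/2 = 0.2182
cos(theta/2) = 0.9763
F = 0.9532

0.9532


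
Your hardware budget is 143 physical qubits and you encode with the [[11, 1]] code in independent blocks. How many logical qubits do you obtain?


Each code block uses 11 physical qubits for 1 logical qubit(s).
Number of complete blocks = floor(143 / 11) = 13
Logical qubits = 13 * 1
= 13

13


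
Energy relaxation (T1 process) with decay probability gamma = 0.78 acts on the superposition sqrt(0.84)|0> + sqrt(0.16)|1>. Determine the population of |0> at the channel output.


For amplitude damping with parameter gamma on state sqrt(a)|0> + sqrt(b)|1>:
alpha^2 = 0.84, beta^2 = 0.16
P(|0>) = alpha^2 + gamma * beta^2
= 0.84 + 0.78 * 0.16
= 0.84 + 0.1248
= 0.9648

0.9648


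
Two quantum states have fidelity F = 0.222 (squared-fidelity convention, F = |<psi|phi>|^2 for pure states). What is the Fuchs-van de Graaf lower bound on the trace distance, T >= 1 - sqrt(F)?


Fuchs-van de Graaf (squared-fidelity convention): 1 - sqrt(F) <= T <= sqrt(1 - F).
Lower bound: T >= 1 - sqrt(F)
sqrt(F) = sqrt(0.222) = 0.4712
T >= 1 - 0.4712
T >= 0.5288

0.5288


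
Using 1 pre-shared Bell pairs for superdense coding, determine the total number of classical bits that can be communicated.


Superdense coding allows 2 classical bits per shared entangled pair.
1 pair(s) -> 2 * 1 = 2 classical bits

2


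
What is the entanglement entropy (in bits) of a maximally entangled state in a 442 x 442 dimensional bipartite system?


For a maximally entangled state in d x d:
S = log2(d) = log2(442)
= 8.7879

8.7879


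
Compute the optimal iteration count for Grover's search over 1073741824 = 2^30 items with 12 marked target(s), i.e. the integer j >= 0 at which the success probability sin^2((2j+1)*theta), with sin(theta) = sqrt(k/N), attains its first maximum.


After j Grover iterations the success probability is P(j) = sin^2((2j+1)*theta), where sin(theta) = sqrt(k/N).
N = 2^30 = 1073741824, k = 12
sin(theta) = sqrt(k/N) = 0.0001057159917
theta = arcsin(sqrt(k/N)) = 0.0001057159919 rad
P(j) reaches its first maximum when (2j+1)*theta is as close as possible to pi/2, i.e. j = round(pi/(4*theta) - 1/2).
pi/(4*theta) - 1/2 = 7428.8222
(For comparison, the common estimate pi/4 * sqrt(N/k) = 7429.3222; the exact maximiser is used here.)
Optimal iterations = 7429

7429


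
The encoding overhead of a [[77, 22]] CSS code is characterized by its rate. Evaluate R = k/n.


Code rate R = k/n
= 22/77
= 0.2857

0.2857


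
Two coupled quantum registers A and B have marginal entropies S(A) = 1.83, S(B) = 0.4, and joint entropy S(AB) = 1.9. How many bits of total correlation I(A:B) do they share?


I(A:B) = S(A) + S(B) - S(AB)
= 1.83 + 0.4 - 1.9
= 0.3300

0.3300


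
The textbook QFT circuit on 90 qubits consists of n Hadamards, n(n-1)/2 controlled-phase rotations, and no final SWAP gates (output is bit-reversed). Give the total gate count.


Hadamard gates: 90
Controlled rotations: n*(n-1)/2 = 90*89/2 = 4005
SWAP gates: 0 (omitted)
Total = 90 + 4005
= 4095

4095


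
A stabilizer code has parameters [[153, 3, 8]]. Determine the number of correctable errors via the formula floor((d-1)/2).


Code parameters: [[153, 3, 8]], distance d = 8.
Number of correctable errors = floor((d-1)/2)
= floor((8 - 1)/2)
= floor(7/2)
= 3

3


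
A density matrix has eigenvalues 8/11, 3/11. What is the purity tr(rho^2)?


tr(rho^2) = sum of eigenvalues squared
= (8/11)^2 + (3/11)^2
= (64 + 9) / 121
= 73/121
= 0.6033

0.6033


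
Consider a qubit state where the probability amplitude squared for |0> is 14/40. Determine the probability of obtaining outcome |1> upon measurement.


|alpha|^2 = 14/40 = 0.3500
|beta|^2 = 1 - 14/40 = 26/40 = 0.6500
P(|1>) = |beta|^2 = 0.6500

0.6500


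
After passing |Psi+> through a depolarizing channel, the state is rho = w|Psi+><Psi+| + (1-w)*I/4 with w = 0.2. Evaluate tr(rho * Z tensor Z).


|Psi+> = (|01> + |10>)/sqrt(2)
For the pure Bell state, <Z_A Z_B> = -1 (Bell-state Pauli correlator).
The maximally-mixed part I/4 has tr(I/4 * P tensor P) = 0 for any traceless Pauli P.
So <Z_A Z_B>_rho = w * (-1) + (1 - w) * 0
= 0.2 * (-1)
= -0.2000

-0.2000


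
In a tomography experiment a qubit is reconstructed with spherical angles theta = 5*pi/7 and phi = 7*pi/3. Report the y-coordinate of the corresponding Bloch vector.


theta = 2.2440, phi = 7.3304
r_y = sin(theta)*sin(phi) = 0.7818 * 0.8660
r_y = 0.6771

0.6771


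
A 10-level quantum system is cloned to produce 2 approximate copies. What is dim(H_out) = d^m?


Output space = H^(tensor 2) where dim(H) = 10
dim = 10^2
= 100

100


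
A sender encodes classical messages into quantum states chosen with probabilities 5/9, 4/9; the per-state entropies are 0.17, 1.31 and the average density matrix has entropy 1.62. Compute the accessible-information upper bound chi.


chi = S(rho) - sum_i p_i * S(rho_i)
Weighted entropy = 5/9 * 0.17 + 4/9 * 1.31
= 0.6767
chi = 1.62 - 0.6767
= 0.9433

0.9433


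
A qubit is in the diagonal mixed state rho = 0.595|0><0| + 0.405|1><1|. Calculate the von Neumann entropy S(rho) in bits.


S = -p*log2(p) - (1-p)*log2(1-p)
p = 0.5950, 1-p = 0.4050
= -0.5950 * log2(0.5950) - 0.4050 * log2(0.4050)
= -(-0.4457) - (-0.5281)
= 0.9738

0.9738


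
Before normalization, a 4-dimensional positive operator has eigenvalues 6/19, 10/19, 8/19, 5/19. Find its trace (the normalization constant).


tr(M) = sum of eigenvalues
= 6/19 + 10/19 + 8/19 + 5/19
= 29/19
= 1.5263

1.5263


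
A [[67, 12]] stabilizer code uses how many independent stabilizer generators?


For an [[n,k]] stabilizer code:
Number of stabilizer generators = n - k
= 67 - 12
= 55

55


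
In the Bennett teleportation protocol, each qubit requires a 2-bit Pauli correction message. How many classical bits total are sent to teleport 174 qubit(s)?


Quantum teleportation requires 2 classical bits per qubit teleported.
174 qubit(s) -> 2 * 174 = 348 classical bits

348


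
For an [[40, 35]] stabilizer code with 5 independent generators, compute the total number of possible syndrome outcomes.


Each stabilizer generator gives a binary (+1 or -1) measurement outcome.
With 5 independent generators:
Total syndromes = 2^5
= 32

32


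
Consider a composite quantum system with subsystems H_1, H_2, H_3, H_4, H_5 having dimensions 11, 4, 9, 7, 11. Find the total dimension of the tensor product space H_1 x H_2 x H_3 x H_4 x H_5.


dim(H_1 x H_2 x H_3 x H_4 x H_5) = 11 * 4 * 9 * 7 * 11
= 44 * 9 * 7 * 11
= 396 * 7 * 11
= 2772 * 11
= 30492

30492


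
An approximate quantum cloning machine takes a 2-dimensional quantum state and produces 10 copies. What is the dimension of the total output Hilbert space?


Output space = H^(tensor 10) where dim(H) = 2
dim = 2^10
= 4 (after 2 factors)
= 8 (after 3 factors)
= 16 (after 4 factors)
= 32 (after 5 factors)
= 64 (after 6 factors)
= 128 (after 7 factors)
= 256 (after 8 factors)
= 512 (after 9 factors)
= 1024 (after 10 factors)
= 1024

1024


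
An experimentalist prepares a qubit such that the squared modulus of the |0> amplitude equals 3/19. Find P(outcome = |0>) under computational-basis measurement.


|alpha|^2 = 3/19 = 0.1579
|beta|^2 = 1 - 3/19 = 16/19 = 0.8421
P(|0>) = |alpha|^2 = 0.1579

0.1579


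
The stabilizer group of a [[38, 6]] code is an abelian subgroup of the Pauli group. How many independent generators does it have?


For an [[n,k]] stabilizer code:
Number of stabilizer generators = n - k
= 38 - 6
= 32

32


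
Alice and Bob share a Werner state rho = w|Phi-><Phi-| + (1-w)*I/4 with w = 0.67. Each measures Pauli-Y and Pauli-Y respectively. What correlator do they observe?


|Phi-> = (|00> - |11>)/sqrt(2)
For the pure Bell state, <Y_A Y_B> = +1 (Bell-state Pauli correlator).
The maximally-mixed part I/4 has tr(I/4 * P tensor P) = 0 for any traceless Pauli P.
So <Y_A Y_B>_rho = w * (+1) + (1 - w) * 0
= 0.67 * (+1)
= 0.6700

0.6700


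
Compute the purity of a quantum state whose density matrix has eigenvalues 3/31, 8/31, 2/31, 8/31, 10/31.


tr(rho^2) = sum of eigenvalues squared
= (3/31)^2 + (8/31)^2 + (2/31)^2 + (8/31)^2 + (10/31)^2
= (9 + 64 + 4 + 64 + 100) / 961
= 241/961
= 0.2508

0.2508


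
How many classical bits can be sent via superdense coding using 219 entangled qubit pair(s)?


Superdense coding allows 2 classical bits per shared entangled pair.
219 pair(s) -> 2 * 219 = 438 classical bits

438


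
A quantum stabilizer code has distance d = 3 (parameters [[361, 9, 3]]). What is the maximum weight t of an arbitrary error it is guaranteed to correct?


Code parameters: [[361, 9, 3]], distance d = 3.
Number of correctable errors = floor((d-1)/2)
= floor((3 - 1)/2)
= floor(2/2)
= 1

1


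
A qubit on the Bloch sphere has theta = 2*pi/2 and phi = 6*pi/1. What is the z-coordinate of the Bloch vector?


theta = 3.1416, phi = 18.8496
r_z = cos(theta) = -1.0000

-1.0000


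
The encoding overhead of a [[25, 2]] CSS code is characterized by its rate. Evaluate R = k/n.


Code rate R = k/n
= 2/25
= 0.0800

0.0800


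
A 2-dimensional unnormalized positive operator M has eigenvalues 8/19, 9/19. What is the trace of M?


tr(M) = sum of eigenvalues
= 8/19 + 9/19
= 17/19
= 0.8947

0.8947


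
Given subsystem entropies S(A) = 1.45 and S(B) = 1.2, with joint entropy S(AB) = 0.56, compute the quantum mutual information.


I(A:B) = S(A) + S(B) - S(AB)
= 1.45 + 1.2 - 0.56
= 2.0900

2.0900


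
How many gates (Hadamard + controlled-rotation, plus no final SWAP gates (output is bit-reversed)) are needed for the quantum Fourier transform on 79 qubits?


Hadamard gates: 79
Controlled rotations: n*(n-1)/2 = 79*78/2 = 3081
SWAP gates: 0 (omitted)
Total = 79 + 3081
= 3160

3160


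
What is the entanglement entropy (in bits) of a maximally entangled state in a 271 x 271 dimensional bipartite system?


For a maximally entangled state in d x d:
S = log2(d) = log2(271)
= 8.0821

8.0821


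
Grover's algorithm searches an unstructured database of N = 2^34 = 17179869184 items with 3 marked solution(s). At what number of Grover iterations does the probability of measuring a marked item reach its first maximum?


After j Grover iterations the success probability is P(j) = sin^2((2j+1)*theta), where sin(theta) = sqrt(k/N).
N = 2^34 = 17179869184, k = 3
sin(theta) = sqrt(k/N) = 1.321449896e-05
theta = arcsin(sqrt(k/N)) = 1.321449896e-05 rad
P(j) reaches its first maximum when (2j+1)*theta is as close as possible to pi/2, i.e. j = round(pi/(4*theta) - 1/2).
pi/(4*theta) - 1/2 = 59434.0776
(For comparison, the common estimate pi/4 * sqrt(N/k) = 59434.5776; the exact maximiser is used here.)
Optimal iterations = 59434

59434


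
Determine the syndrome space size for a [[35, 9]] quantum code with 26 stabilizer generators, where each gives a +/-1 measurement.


Each stabilizer generator gives a binary (+1 or -1) measurement outcome.
With 26 independent generators:
Total syndromes = 2^26
= 67108864

67108864


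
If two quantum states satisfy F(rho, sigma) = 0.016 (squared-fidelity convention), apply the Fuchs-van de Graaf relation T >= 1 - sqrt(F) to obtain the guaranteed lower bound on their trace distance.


Fuchs-van de Graaf (squared-fidelity convention): 1 - sqrt(F) <= T <= sqrt(1 - F).
Lower bound: T >= 1 - sqrt(F)
sqrt(F) = sqrt(0.016) = 0.1265
T >= 1 - 0.1265
T >= 0.8735

0.8735


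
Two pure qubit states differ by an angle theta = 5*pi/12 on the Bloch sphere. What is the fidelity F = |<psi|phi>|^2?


For states separated by angle theta on Bloch sphere:
F = cos^2(theta/2)
theta = 5*pi/12 = 1.3090
theta/2 = 0.6545
cos(theta/2) = 0.7934
F = 0.6294

0.6294


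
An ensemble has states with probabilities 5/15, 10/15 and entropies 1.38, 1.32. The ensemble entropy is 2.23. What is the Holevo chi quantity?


chi = S(rho) - sum_i p_i * S(rho_i)
Weighted entropy = 5/15 * 1.38 + 10/15 * 1.32
= 1.3400
chi = 2.23 - 1.3400
= 0.8900

0.8900


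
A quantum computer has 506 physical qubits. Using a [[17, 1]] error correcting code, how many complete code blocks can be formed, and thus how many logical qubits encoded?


Each code block uses 17 physical qubits for 1 logical qubit(s).
Number of complete blocks = floor(506 / 17) = 29
Logical qubits = 29 * 1
= 29

29


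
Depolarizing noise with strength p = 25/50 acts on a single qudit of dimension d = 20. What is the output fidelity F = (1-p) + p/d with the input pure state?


F = (1-p) + p/d
= (1 - 0.5000) + 0.5000/20
= 0.5000 + 0.0250
= 0.5250

0.5250


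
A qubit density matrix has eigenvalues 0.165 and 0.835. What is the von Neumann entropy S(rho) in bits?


S = -p*log2(p) - (1-p)*log2(1-p)
p = 0.1650, 1-p = 0.8350
= -0.1650 * log2(0.1650) - 0.8350 * log2(0.8350)
= -(-0.4289) - (-0.2172)
= 0.6461

0.6461


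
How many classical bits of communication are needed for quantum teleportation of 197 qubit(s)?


Quantum teleportation requires 2 classical bits per qubit teleported.
197 qubit(s) -> 2 * 197 = 394 classical bits

394


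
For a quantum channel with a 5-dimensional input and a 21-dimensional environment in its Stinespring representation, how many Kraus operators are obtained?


Tracing out the environment in an orthonormal basis {|i>_E} gives Kraus operators K_i = <i|_E U |0>_E.
Number of Kraus operators = dim(H_env) = d_env
= 21

21


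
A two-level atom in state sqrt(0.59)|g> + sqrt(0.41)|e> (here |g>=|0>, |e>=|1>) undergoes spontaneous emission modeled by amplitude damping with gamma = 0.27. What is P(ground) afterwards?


For amplitude damping with parameter gamma on state sqrt(a)|0> + sqrt(b)|1>:
alpha^2 = 0.59, beta^2 = 0.41
P(|0>) = alpha^2 + gamma * beta^2
= 0.59 + 0.27 * 0.41
= 0.59 + 0.1107
= 0.7007

0.7007
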